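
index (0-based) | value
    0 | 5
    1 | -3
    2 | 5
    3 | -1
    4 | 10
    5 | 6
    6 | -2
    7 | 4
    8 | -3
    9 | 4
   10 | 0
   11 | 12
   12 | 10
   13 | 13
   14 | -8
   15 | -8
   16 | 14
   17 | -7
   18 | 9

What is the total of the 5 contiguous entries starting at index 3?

Elements at indices 3..7: -1, 10, 6, -2, 4
sum(-1, 10, 6, -2, 4) = 17

17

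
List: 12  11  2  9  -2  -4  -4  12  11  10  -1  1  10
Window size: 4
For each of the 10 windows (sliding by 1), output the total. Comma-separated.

[12, 11, 2, 9] → sum 34
[11, 2, 9, -2] → sum 20
[2, 9, -2, -4] → sum 5
[9, -2, -4, -4] → sum -1
[-2, -4, -4, 12] → sum 2
[-4, -4, 12, 11] → sum 15
[-4, 12, 11, 10] → sum 29
[12, 11, 10, -1] → sum 32
[11, 10, -1, 1] → sum 21
[10, -1, 1, 10] → sum 20

34, 20, 5, -1, 2, 15, 29, 32, 21, 20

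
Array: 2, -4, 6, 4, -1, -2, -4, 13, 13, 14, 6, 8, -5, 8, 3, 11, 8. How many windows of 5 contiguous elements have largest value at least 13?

(2, -4, 6, 4, -1) → max 6
(-4, 6, 4, -1, -2) → max 6
(6, 4, -1, -2, -4) → max 6
(4, -1, -2, -4, 13) → max 13  ≥ 13 ✓
(-1, -2, -4, 13, 13) → max 13  ≥ 13 ✓
(-2, -4, 13, 13, 14) → max 14  ≥ 13 ✓
(-4, 13, 13, 14, 6) → max 14  ≥ 13 ✓
(13, 13, 14, 6, 8) → max 14  ≥ 13 ✓
(13, 14, 6, 8, -5) → max 14  ≥ 13 ✓
(14, 6, 8, -5, 8) → max 14  ≥ 13 ✓
(6, 8, -5, 8, 3) → max 8
(8, -5, 8, 3, 11) → max 11
(-5, 8, 3, 11, 8) → max 11
7 windows satisfy the condition.

7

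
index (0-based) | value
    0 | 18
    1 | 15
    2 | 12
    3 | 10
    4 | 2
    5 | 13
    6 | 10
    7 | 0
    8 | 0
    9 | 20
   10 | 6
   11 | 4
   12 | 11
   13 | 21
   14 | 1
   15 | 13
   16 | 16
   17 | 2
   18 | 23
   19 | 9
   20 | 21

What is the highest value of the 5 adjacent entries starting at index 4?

13

Elements at indices 4..8: 2, 13, 10, 0, 0
max(2, 13, 10, 0, 0) = 13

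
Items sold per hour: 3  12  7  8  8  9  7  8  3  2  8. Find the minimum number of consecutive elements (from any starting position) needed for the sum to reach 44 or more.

5

add 3: running sum 3 < 44
add 12: running sum 15 < 44
add 7: running sum 22 < 44
add 8: running sum 30 < 44
add 8: running sum 38 < 44
add 9: shortest ending here [12, 7, 8, 8, 9] sum 44, len 5
add 7: shortest ending here [12, 7, 8, 8, 9, 7] sum 51, len 6
add 8: shortest ending here [7, 8, 8, 9, 7, 8] sum 47, len 6
add 3: shortest ending here [7, 8, 8, 9, 7, 8, 3] sum 50, len 7
add 2: shortest ending here [8, 8, 9, 7, 8, 3, 2] sum 45, len 7
add 8: shortest ending here [8, 9, 7, 8, 3, 2, 8] sum 45, len 7
Shortest qualifying length: 5.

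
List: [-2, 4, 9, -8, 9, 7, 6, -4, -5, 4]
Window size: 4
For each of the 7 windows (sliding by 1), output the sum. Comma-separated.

3, 14, 17, 14, 18, 4, 1

Sliding a size-4 window across the 10 values:
(-2, 4, 9, -8) → sum 3
(4, 9, -8, 9) → sum 14
(9, -8, 9, 7) → sum 17
(-8, 9, 7, 6) → sum 14
(9, 7, 6, -4) → sum 18
(7, 6, -4, -5) → sum 4
(6, -4, -5, 4) → sum 1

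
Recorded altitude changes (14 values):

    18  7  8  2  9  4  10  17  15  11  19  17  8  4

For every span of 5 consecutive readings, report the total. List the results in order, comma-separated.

18 7 8 2 9 → sum 44
7 8 2 9 4 → sum 30
8 2 9 4 10 → sum 33
2 9 4 10 17 → sum 42
9 4 10 17 15 → sum 55
4 10 17 15 11 → sum 57
10 17 15 11 19 → sum 72
17 15 11 19 17 → sum 79
15 11 19 17 8 → sum 70
11 19 17 8 4 → sum 59

44, 30, 33, 42, 55, 57, 72, 79, 70, 59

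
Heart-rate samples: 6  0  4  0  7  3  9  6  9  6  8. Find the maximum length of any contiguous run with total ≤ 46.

add 6: [6] sum 6, len 1
add 0: [6, 0] sum 6, len 2
add 4: [6, 0, 4] sum 10, len 3
add 0: [6, 0, 4, 0] sum 10, len 4
add 7: [6, 0, 4, 0, 7] sum 17, len 5
add 3: [6, 0, 4, 0, 7, 3] sum 20, len 6
add 9: [6, 0, 4, 0, 7, 3, 9] sum 29, len 7
add 6: [6, 0, 4, 0, 7, 3, 9, 6] sum 35, len 8
add 9: [6, 0, 4, 0, 7, 3, 9, 6, 9] sum 44, len 9
add 6: [0, 4, 0, 7, 3, 9, 6, 9, 6] sum 44, len 9
add 8: [3, 9, 6, 9, 6, 8] sum 41, len 6
Longest length seen: 9.

9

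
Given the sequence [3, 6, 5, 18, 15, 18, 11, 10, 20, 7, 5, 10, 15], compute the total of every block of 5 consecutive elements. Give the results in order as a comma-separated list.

3 6 5 18 15 → sum 47
6 5 18 15 18 → sum 62
5 18 15 18 11 → sum 67
18 15 18 11 10 → sum 72
15 18 11 10 20 → sum 74
18 11 10 20 7 → sum 66
11 10 20 7 5 → sum 53
10 20 7 5 10 → sum 52
20 7 5 10 15 → sum 57

47, 62, 67, 72, 74, 66, 53, 52, 57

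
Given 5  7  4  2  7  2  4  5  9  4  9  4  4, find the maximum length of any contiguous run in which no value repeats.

5

add 5: [5] len 1
add 7: [5, 7] len 2
add 4: [5, 7, 4] len 3
add 2: [5, 7, 4, 2] len 4
add 7 (repeat 7, move left end past it): [4, 2, 7] len 3
add 2 (repeat 2, move left end past it): [7, 2] len 2
add 4: [7, 2, 4] len 3
add 5: [7, 2, 4, 5] len 4
add 9: [7, 2, 4, 5, 9] len 5
add 4 (repeat 4, move left end past it): [5, 9, 4] len 3
add 9 (repeat 9, move left end past it): [4, 9] len 2
add 4 (repeat 4, move left end past it): [9, 4] len 2
add 4 (repeat 4, move left end past it): [4] len 1
Longest all-distinct length: 5.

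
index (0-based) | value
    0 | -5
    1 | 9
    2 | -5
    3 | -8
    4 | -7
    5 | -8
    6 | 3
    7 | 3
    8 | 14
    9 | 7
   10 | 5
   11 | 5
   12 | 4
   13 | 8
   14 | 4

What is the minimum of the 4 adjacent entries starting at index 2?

Elements at indices 2..5: -5, -8, -7, -8
min(-5, -8, -7, -8) = -8

-8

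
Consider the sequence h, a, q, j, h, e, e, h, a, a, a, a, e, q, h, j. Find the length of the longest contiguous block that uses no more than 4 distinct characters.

11

add h: window [h] (1 distinct), len 1
add a: window [h, a] (2 distinct), len 2
add q: window [h, a, q] (3 distinct), len 3
add j: window [h, a, q, j] (4 distinct), len 4
add h: window [h, a, q, j, h] (4 distinct), len 5
add e: window [q, j, h, e] (4 distinct), len 4
add e: window [q, j, h, e, e] (4 distinct), len 5
add h: window [q, j, h, e, e, h] (4 distinct), len 6
add a: window [j, h, e, e, h, a] (4 distinct), len 6
add a: window [j, h, e, e, h, a, a] (4 distinct), len 7
add a: window [j, h, e, e, h, a, a, a] (4 distinct), len 8
add a: window [j, h, e, e, h, a, a, a, a] (4 distinct), len 9
add e: window [j, h, e, e, h, a, a, a, a, e] (4 distinct), len 10
add q: window [h, e, e, h, a, a, a, a, e, q] (4 distinct), len 10
add h: window [h, e, e, h, a, a, a, a, e, q, h] (4 distinct), len 11
add j: window [e, q, h, j] (4 distinct), len 4
Longest length with ≤4 distinct: 11.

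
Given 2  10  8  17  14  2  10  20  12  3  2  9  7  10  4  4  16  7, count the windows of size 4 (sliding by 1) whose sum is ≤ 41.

10

[2, 10, 8, 17] → sum 37  ≤ 41 ✓
[10, 8, 17, 14] → sum 49
[8, 17, 14, 2] → sum 41  ≤ 41 ✓
[17, 14, 2, 10] → sum 43
[14, 2, 10, 20] → sum 46
[2, 10, 20, 12] → sum 44
[10, 20, 12, 3] → sum 45
[20, 12, 3, 2] → sum 37  ≤ 41 ✓
[12, 3, 2, 9] → sum 26  ≤ 41 ✓
[3, 2, 9, 7] → sum 21  ≤ 41 ✓
[2, 9, 7, 10] → sum 28  ≤ 41 ✓
[9, 7, 10, 4] → sum 30  ≤ 41 ✓
[7, 10, 4, 4] → sum 25  ≤ 41 ✓
[10, 4, 4, 16] → sum 34  ≤ 41 ✓
[4, 4, 16, 7] → sum 31  ≤ 41 ✓
10 windows satisfy the condition.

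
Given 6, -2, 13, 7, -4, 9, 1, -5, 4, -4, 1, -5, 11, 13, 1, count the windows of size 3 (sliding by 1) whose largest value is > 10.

6

[6, -2, 13] → max 13  > 10 ✓
[-2, 13, 7] → max 13  > 10 ✓
[13, 7, -4] → max 13  > 10 ✓
[7, -4, 9] → max 9
[-4, 9, 1] → max 9
[9, 1, -5] → max 9
[1, -5, 4] → max 4
[-5, 4, -4] → max 4
[4, -4, 1] → max 4
[-4, 1, -5] → max 1
[1, -5, 11] → max 11  > 10 ✓
[-5, 11, 13] → max 13  > 10 ✓
[11, 13, 1] → max 13  > 10 ✓
6 windows satisfy the condition.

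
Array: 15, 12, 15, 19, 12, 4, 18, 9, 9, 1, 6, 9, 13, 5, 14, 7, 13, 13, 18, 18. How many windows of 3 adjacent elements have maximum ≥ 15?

9

15 12 15 → max 15  ≥ 15 ✓
12 15 19 → max 19  ≥ 15 ✓
15 19 12 → max 19  ≥ 15 ✓
19 12 4 → max 19  ≥ 15 ✓
12 4 18 → max 18  ≥ 15 ✓
4 18 9 → max 18  ≥ 15 ✓
18 9 9 → max 18  ≥ 15 ✓
9 9 1 → max 9
9 1 6 → max 9
1 6 9 → max 9
6 9 13 → max 13
9 13 5 → max 13
13 5 14 → max 14
5 14 7 → max 14
14 7 13 → max 14
7 13 13 → max 13
13 13 18 → max 18  ≥ 15 ✓
13 18 18 → max 18  ≥ 15 ✓
9 windows satisfy the condition.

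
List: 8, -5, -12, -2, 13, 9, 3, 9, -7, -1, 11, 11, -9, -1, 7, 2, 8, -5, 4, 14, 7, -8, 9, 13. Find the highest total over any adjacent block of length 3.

8 -5 -12 → sum -9
-5 -12 -2 → sum -19
-12 -2 13 → sum -1
-2 13 9 → sum 20
13 9 3 → sum 25
9 3 9 → sum 21
3 9 -7 → sum 5
9 -7 -1 → sum 1
-7 -1 11 → sum 3
-1 11 11 → sum 21
11 11 -9 → sum 13
11 -9 -1 → sum 1
-9 -1 7 → sum -3
-1 7 2 → sum 8
7 2 8 → sum 17
2 8 -5 → sum 5
8 -5 4 → sum 7
-5 4 14 → sum 13
4 14 7 → sum 25
14 7 -8 → sum 13
7 -8 9 → sum 8
-8 9 13 → sum 14
Highest of these is 25.

25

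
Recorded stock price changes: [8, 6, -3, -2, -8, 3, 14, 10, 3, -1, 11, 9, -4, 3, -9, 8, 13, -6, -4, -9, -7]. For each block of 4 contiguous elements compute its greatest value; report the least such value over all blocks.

[8, 6, -3, -2] → max 8
[6, -3, -2, -8] → max 6
[-3, -2, -8, 3] → max 3
[-2, -8, 3, 14] → max 14
[-8, 3, 14, 10] → max 14
[3, 14, 10, 3] → max 14
[14, 10, 3, -1] → max 14
[10, 3, -1, 11] → max 11
[3, -1, 11, 9] → max 11
[-1, 11, 9, -4] → max 11
[11, 9, -4, 3] → max 11
[9, -4, 3, -9] → max 9
[-4, 3, -9, 8] → max 8
[3, -9, 8, 13] → max 13
[-9, 8, 13, -6] → max 13
[8, 13, -6, -4] → max 13
[13, -6, -4, -9] → max 13
[-6, -4, -9, -7] → max -4
Least of these is -4.

-4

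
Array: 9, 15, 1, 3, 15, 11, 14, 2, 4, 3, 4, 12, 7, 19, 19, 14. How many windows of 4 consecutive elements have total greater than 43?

2

9 15 1 3 → sum 28
15 1 3 15 → sum 34
1 3 15 11 → sum 30
3 15 11 14 → sum 43
15 11 14 2 → sum 42
11 14 2 4 → sum 31
14 2 4 3 → sum 23
2 4 3 4 → sum 13
4 3 4 12 → sum 23
3 4 12 7 → sum 26
4 12 7 19 → sum 42
12 7 19 19 → sum 57  > 43 ✓
7 19 19 14 → sum 59  > 43 ✓
2 windows satisfy the condition.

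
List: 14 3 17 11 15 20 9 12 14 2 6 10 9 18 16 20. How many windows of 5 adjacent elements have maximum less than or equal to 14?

[14, 3, 17, 11, 15] → max 17
[3, 17, 11, 15, 20] → max 20
[17, 11, 15, 20, 9] → max 20
[11, 15, 20, 9, 12] → max 20
[15, 20, 9, 12, 14] → max 20
[20, 9, 12, 14, 2] → max 20
[9, 12, 14, 2, 6] → max 14  ≤ 14 ✓
[12, 14, 2, 6, 10] → max 14  ≤ 14 ✓
[14, 2, 6, 10, 9] → max 14  ≤ 14 ✓
[2, 6, 10, 9, 18] → max 18
[6, 10, 9, 18, 16] → max 18
[10, 9, 18, 16, 20] → max 20
3 windows satisfy the condition.

3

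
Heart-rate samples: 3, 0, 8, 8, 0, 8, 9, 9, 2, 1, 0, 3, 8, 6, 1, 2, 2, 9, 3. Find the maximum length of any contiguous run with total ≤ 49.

12

Extend to the right; shrink from the left whenever the sum exceeds 49:
→ 3: sum 3, len 1
→ 0: sum 3, len 2
→ 8: sum 11, len 3
→ 8: sum 19, len 4
→ 0: sum 19, len 5
→ 8: sum 27, len 6
→ 9: sum 36, len 7
→ 9: sum 45, len 8
→ 2: sum 47, len 9
→ 1: sum 48, len 10
→ 0: sum 48, len 11
→ 3 (dropped 3): sum 48, len 11
→ 8 (dropped 0, 8): sum 48, len 10
→ 6 (dropped 8): sum 46, len 10
→ 1: sum 47, len 11
→ 2: sum 49, len 12
→ 2 (dropped 0, 8): sum 43, len 11
→ 9 (dropped 9): sum 43, len 11
→ 3: sum 46, len 12
Longest length seen: 12.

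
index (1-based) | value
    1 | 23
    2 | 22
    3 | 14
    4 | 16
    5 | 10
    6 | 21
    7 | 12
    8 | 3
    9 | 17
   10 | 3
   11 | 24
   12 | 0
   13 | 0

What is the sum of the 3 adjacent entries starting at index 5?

43

Elements at indices 5..7: 10, 21, 12
sum(10, 21, 12) = 43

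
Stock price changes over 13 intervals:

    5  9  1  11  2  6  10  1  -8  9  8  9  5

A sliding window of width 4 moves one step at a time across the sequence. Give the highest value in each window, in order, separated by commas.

11, 11, 11, 11, 10, 10, 10, 9, 9, 9

Sliding a size-4 window across the 13 values:
(5, 9, 1, 11) → max 11
(9, 1, 11, 2) → max 11
(1, 11, 2, 6) → max 11
(11, 2, 6, 10) → max 11
(2, 6, 10, 1) → max 10
(6, 10, 1, -8) → max 10
(10, 1, -8, 9) → max 10
(1, -8, 9, 8) → max 9
(-8, 9, 8, 9) → max 9
(9, 8, 9, 5) → max 9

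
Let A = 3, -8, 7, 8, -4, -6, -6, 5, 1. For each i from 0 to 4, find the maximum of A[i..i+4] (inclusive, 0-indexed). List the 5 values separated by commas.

[3, -8, 7, 8, -4] → max 8
[-8, 7, 8, -4, -6] → max 8
[7, 8, -4, -6, -6] → max 8
[8, -4, -6, -6, 5] → max 8
[-4, -6, -6, 5, 1] → max 5

8, 8, 8, 8, 5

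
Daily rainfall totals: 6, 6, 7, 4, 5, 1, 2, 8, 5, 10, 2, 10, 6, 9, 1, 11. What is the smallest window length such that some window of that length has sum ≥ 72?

Extend right; whenever the sum reaches 72, record the length and shrink from the left:
add 6: running sum 6 < 72
add 6: running sum 12 < 72
add 7: running sum 19 < 72
add 4: running sum 23 < 72
add 5: running sum 28 < 72
add 1: running sum 29 < 72
add 2: running sum 31 < 72
add 8: running sum 39 < 72
add 5: running sum 44 < 72
add 10: running sum 54 < 72
add 2: running sum 56 < 72
add 10: running sum 66 < 72
add 6: shortest ending here [6, 6, 7, 4, 5, 1, 2, 8, 5, 10, 2, 10, 6] sum 72, len 13
add 9: shortest ending here [6, 7, 4, 5, 1, 2, 8, 5, 10, 2, 10, 6, 9] sum 75, len 13
add 1: shortest ending here [6, 7, 4, 5, 1, 2, 8, 5, 10, 2, 10, 6, 9, 1] sum 76, len 14
add 11: shortest ending here [4, 5, 1, 2, 8, 5, 10, 2, 10, 6, 9, 1, 11] sum 74, len 13
Shortest qualifying length: 13.

13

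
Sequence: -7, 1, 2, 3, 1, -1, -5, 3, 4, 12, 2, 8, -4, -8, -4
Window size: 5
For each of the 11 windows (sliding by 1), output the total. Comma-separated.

0, 6, 0, 1, 2, 13, 16, 29, 22, 10, -6

-7 1 2 3 1 → sum 0
1 2 3 1 -1 → sum 6
2 3 1 -1 -5 → sum 0
3 1 -1 -5 3 → sum 1
1 -1 -5 3 4 → sum 2
-1 -5 3 4 12 → sum 13
-5 3 4 12 2 → sum 16
3 4 12 2 8 → sum 29
4 12 2 8 -4 → sum 22
12 2 8 -4 -8 → sum 10
2 8 -4 -8 -4 → sum -6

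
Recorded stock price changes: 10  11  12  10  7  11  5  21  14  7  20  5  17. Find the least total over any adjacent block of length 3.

(10, 11, 12) → sum 33
(11, 12, 10) → sum 33
(12, 10, 7) → sum 29
(10, 7, 11) → sum 28
(7, 11, 5) → sum 23
(11, 5, 21) → sum 37
(5, 21, 14) → sum 40
(21, 14, 7) → sum 42
(14, 7, 20) → sum 41
(7, 20, 5) → sum 32
(20, 5, 17) → sum 42
Least of these is 23.

23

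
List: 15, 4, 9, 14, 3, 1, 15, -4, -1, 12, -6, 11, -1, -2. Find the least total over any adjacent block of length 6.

[15, 4, 9, 14, 3, 1] → sum 46
[4, 9, 14, 3, 1, 15] → sum 46
[9, 14, 3, 1, 15, -4] → sum 38
[14, 3, 1, 15, -4, -1] → sum 28
[3, 1, 15, -4, -1, 12] → sum 26
[1, 15, -4, -1, 12, -6] → sum 17
[15, -4, -1, 12, -6, 11] → sum 27
[-4, -1, 12, -6, 11, -1] → sum 11
[-1, 12, -6, 11, -1, -2] → sum 13
Least of these is 11.

11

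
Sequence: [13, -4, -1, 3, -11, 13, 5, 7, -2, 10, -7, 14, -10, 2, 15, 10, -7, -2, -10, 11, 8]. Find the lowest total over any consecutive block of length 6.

5

[13, -4, -1, 3, -11, 13] → sum 13
[-4, -1, 3, -11, 13, 5] → sum 5
[-1, 3, -11, 13, 5, 7] → sum 16
[3, -11, 13, 5, 7, -2] → sum 15
[-11, 13, 5, 7, -2, 10] → sum 22
[13, 5, 7, -2, 10, -7] → sum 26
[5, 7, -2, 10, -7, 14] → sum 27
[7, -2, 10, -7, 14, -10] → sum 12
[-2, 10, -7, 14, -10, 2] → sum 7
[10, -7, 14, -10, 2, 15] → sum 24
[-7, 14, -10, 2, 15, 10] → sum 24
[14, -10, 2, 15, 10, -7] → sum 24
[-10, 2, 15, 10, -7, -2] → sum 8
[2, 15, 10, -7, -2, -10] → sum 8
[15, 10, -7, -2, -10, 11] → sum 17
[10, -7, -2, -10, 11, 8] → sum 10
Lowest of these is 5.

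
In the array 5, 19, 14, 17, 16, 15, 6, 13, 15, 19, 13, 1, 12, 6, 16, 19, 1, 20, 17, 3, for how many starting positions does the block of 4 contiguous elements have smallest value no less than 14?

2

[5, 19, 14, 17] → min 5
[19, 14, 17, 16] → min 14  ≥ 14 ✓
[14, 17, 16, 15] → min 14  ≥ 14 ✓
[17, 16, 15, 6] → min 6
[16, 15, 6, 13] → min 6
[15, 6, 13, 15] → min 6
[6, 13, 15, 19] → min 6
[13, 15, 19, 13] → min 13
[15, 19, 13, 1] → min 1
[19, 13, 1, 12] → min 1
[13, 1, 12, 6] → min 1
[1, 12, 6, 16] → min 1
[12, 6, 16, 19] → min 6
[6, 16, 19, 1] → min 1
[16, 19, 1, 20] → min 1
[19, 1, 20, 17] → min 1
[1, 20, 17, 3] → min 1
2 windows satisfy the condition.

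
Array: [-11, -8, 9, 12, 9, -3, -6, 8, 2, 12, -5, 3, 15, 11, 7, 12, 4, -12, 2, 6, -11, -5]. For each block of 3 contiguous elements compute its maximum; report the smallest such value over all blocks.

Window maxs for each of the 20 positions:
[-11, -8, 9] → max 9
[-8, 9, 12] → max 12
[9, 12, 9] → max 12
[12, 9, -3] → max 12
[9, -3, -6] → max 9
[-3, -6, 8] → max 8
[-6, 8, 2] → max 8
[8, 2, 12] → max 12
[2, 12, -5] → max 12
[12, -5, 3] → max 12
[-5, 3, 15] → max 15
[3, 15, 11] → max 15
[15, 11, 7] → max 15
[11, 7, 12] → max 12
[7, 12, 4] → max 12
[12, 4, -12] → max 12
[4, -12, 2] → max 4
[-12, 2, 6] → max 6
[2, 6, -11] → max 6
[6, -11, -5] → max 6
Smallest of these is 4.

4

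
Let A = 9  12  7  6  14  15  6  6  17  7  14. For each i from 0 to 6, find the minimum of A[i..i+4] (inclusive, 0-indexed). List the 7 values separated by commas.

6, 6, 6, 6, 6, 6, 6

Sliding a size-5 window across the 11 values:
[9, 12, 7, 6, 14] → min 6
[12, 7, 6, 14, 15] → min 6
[7, 6, 14, 15, 6] → min 6
[6, 14, 15, 6, 6] → min 6
[14, 15, 6, 6, 17] → min 6
[15, 6, 6, 17, 7] → min 6
[6, 6, 17, 7, 14] → min 6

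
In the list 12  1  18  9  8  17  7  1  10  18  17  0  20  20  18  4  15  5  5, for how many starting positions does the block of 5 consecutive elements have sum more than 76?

(12, 1, 18, 9, 8) → sum 48
(1, 18, 9, 8, 17) → sum 53
(18, 9, 8, 17, 7) → sum 59
(9, 8, 17, 7, 1) → sum 42
(8, 17, 7, 1, 10) → sum 43
(17, 7, 1, 10, 18) → sum 53
(7, 1, 10, 18, 17) → sum 53
(1, 10, 18, 17, 0) → sum 46
(10, 18, 17, 0, 20) → sum 65
(18, 17, 0, 20, 20) → sum 75
(17, 0, 20, 20, 18) → sum 75
(0, 20, 20, 18, 4) → sum 62
(20, 20, 18, 4, 15) → sum 77  > 76 ✓
(20, 18, 4, 15, 5) → sum 62
(18, 4, 15, 5, 5) → sum 47
1 window satisfy the condition.

1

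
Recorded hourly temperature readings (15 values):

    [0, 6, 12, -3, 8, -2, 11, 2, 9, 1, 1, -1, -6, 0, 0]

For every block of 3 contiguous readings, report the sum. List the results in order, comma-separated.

Sliding a size-3 window across the 15 values:
[0, 6, 12] → sum 18
[6, 12, -3] → sum 15
[12, -3, 8] → sum 17
[-3, 8, -2] → sum 3
[8, -2, 11] → sum 17
[-2, 11, 2] → sum 11
[11, 2, 9] → sum 22
[2, 9, 1] → sum 12
[9, 1, 1] → sum 11
[1, 1, -1] → sum 1
[1, -1, -6] → sum -6
[-1, -6, 0] → sum -7
[-6, 0, 0] → sum -6

18, 15, 17, 3, 17, 11, 22, 12, 11, 1, -6, -7, -6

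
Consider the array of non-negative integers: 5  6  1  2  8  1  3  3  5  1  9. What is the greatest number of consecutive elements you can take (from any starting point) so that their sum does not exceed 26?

[5] sum 5 len 1
[5, 6] sum 11 len 2
[5, 6, 1] sum 12 len 3
[5, 6, 1, 2] sum 14 len 4
[5, 6, 1, 2, 8] sum 22 len 5
[5, 6, 1, 2, 8, 1] sum 23 len 6
[5, 6, 1, 2, 8, 1, 3] sum 26 len 7
[6, 1, 2, 8, 1, 3, 3] sum 24 len 7
[1, 2, 8, 1, 3, 3, 5] sum 23 len 7
[1, 2, 8, 1, 3, 3, 5, 1] sum 24 len 8
[1, 3, 3, 5, 1, 9] sum 22 len 6
Longest length seen: 8.

8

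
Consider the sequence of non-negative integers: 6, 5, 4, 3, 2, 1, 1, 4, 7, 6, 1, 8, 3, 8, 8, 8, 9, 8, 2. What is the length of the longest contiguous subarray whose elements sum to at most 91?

Extend to the right; shrink from the left whenever the sum exceeds 91:
add 6: [6] sum 6, len 1
add 5: [6, 5] sum 11, len 2
add 4: [6, 5, 4] sum 15, len 3
add 3: [6, 5, 4, 3] sum 18, len 4
add 2: [6, 5, 4, 3, 2] sum 20, len 5
add 1: [6, 5, 4, 3, 2, 1] sum 21, len 6
add 1: [6, 5, 4, 3, 2, 1, 1] sum 22, len 7
add 4: [6, 5, 4, 3, 2, 1, 1, 4] sum 26, len 8
add 7: [6, 5, 4, 3, 2, 1, 1, 4, 7] sum 33, len 9
add 6: [6, 5, 4, 3, 2, 1, 1, 4, 7, 6] sum 39, len 10
add 1: [6, 5, 4, 3, 2, 1, 1, 4, 7, 6, 1] sum 40, len 11
add 8: [6, 5, 4, 3, 2, 1, 1, 4, 7, 6, 1, 8] sum 48, len 12
add 3: [6, 5, 4, 3, 2, 1, 1, 4, 7, 6, 1, 8, 3] sum 51, len 13
add 8: [6, 5, 4, 3, 2, 1, 1, 4, 7, 6, 1, 8, 3, 8] sum 59, len 14
add 8: [6, 5, 4, 3, 2, 1, 1, 4, 7, 6, 1, 8, 3, 8, 8] sum 67, len 15
add 8: [6, 5, 4, 3, 2, 1, 1, 4, 7, 6, 1, 8, 3, 8, 8, 8] sum 75, len 16
add 9: [6, 5, 4, 3, 2, 1, 1, 4, 7, 6, 1, 8, 3, 8, 8, 8, 9] sum 84, len 17
add 8: [5, 4, 3, 2, 1, 1, 4, 7, 6, 1, 8, 3, 8, 8, 8, 9, 8] sum 86, len 17
add 2: [5, 4, 3, 2, 1, 1, 4, 7, 6, 1, 8, 3, 8, 8, 8, 9, 8, 2] sum 88, len 18
Longest length seen: 18.

18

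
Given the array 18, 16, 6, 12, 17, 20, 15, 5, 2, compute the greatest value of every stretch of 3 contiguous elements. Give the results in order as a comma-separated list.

18, 16, 17, 20, 20, 20, 15

18 16 6 → max 18
16 6 12 → max 16
6 12 17 → max 17
12 17 20 → max 20
17 20 15 → max 20
20 15 5 → max 20
15 5 2 → max 15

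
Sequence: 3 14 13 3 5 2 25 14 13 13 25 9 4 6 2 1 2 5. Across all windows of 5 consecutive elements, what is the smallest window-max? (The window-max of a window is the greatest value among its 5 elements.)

[3, 14, 13, 3, 5] → max 14
[14, 13, 3, 5, 2] → max 14
[13, 3, 5, 2, 25] → max 25
[3, 5, 2, 25, 14] → max 25
[5, 2, 25, 14, 13] → max 25
[2, 25, 14, 13, 13] → max 25
[25, 14, 13, 13, 25] → max 25
[14, 13, 13, 25, 9] → max 25
[13, 13, 25, 9, 4] → max 25
[13, 25, 9, 4, 6] → max 25
[25, 9, 4, 6, 2] → max 25
[9, 4, 6, 2, 1] → max 9
[4, 6, 2, 1, 2] → max 6
[6, 2, 1, 2, 5] → max 6
Smallest of these is 6.

6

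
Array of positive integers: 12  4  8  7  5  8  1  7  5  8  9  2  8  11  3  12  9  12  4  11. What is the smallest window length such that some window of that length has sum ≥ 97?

add 12: running sum 12 < 97
add 4: running sum 16 < 97
add 8: running sum 24 < 97
add 7: running sum 31 < 97
add 5: running sum 36 < 97
add 8: running sum 44 < 97
add 1: running sum 45 < 97
add 7: running sum 52 < 97
add 5: running sum 57 < 97
add 8: running sum 65 < 97
add 9: running sum 74 < 97
add 2: running sum 76 < 97
add 8: running sum 84 < 97
add 11: running sum 95 < 97
add 3: shortest ending here [12, 4, 8, 7, 5, 8, 1, 7, 5, 8, 9, 2, 8, 11, 3] sum 98, len 15
add 12: shortest ending here [4, 8, 7, 5, 8, 1, 7, 5, 8, 9, 2, 8, 11, 3, 12] sum 98, len 15
add 9: shortest ending here [8, 7, 5, 8, 1, 7, 5, 8, 9, 2, 8, 11, 3, 12, 9] sum 103, len 15
add 12: shortest ending here [5, 8, 1, 7, 5, 8, 9, 2, 8, 11, 3, 12, 9, 12] sum 100, len 14
add 4: shortest ending here [8, 1, 7, 5, 8, 9, 2, 8, 11, 3, 12, 9, 12, 4] sum 99, len 14
add 11: shortest ending here [7, 5, 8, 9, 2, 8, 11, 3, 12, 9, 12, 4, 11] sum 101, len 13
Shortest qualifying length: 13.

13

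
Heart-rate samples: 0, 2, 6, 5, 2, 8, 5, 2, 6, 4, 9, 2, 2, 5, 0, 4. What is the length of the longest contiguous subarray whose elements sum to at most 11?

4

→ 0: sum 0, len 1
→ 2: sum 2, len 2
→ 6: sum 8, len 3
→ 5 (dropped 0, 2): sum 11, len 2
→ 2 (dropped 6): sum 7, len 2
→ 8 (dropped 5): sum 10, len 2
→ 5 (dropped 2, 8): sum 5, len 1
→ 2: sum 7, len 2
→ 6 (dropped 5): sum 8, len 2
→ 4 (dropped 2): sum 10, len 2
→ 9 (dropped 6, 4): sum 9, len 1
→ 2: sum 11, len 2
→ 2 (dropped 9): sum 4, len 2
→ 5: sum 9, len 3
→ 0: sum 9, len 4
→ 4 (dropped 2): sum 11, len 4
Longest length seen: 4.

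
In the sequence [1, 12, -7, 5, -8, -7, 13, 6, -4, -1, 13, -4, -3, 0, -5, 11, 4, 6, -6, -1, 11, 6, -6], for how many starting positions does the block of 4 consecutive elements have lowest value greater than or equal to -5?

9

1 12 -7 5 → min -7
12 -7 5 -8 → min -8
-7 5 -8 -7 → min -8
5 -8 -7 13 → min -8
-8 -7 13 6 → min -8
-7 13 6 -4 → min -7
13 6 -4 -1 → min -4  ≥ -5 ✓
6 -4 -1 13 → min -4  ≥ -5 ✓
-4 -1 13 -4 → min -4  ≥ -5 ✓
-1 13 -4 -3 → min -4  ≥ -5 ✓
13 -4 -3 0 → min -4  ≥ -5 ✓
-4 -3 0 -5 → min -5  ≥ -5 ✓
-3 0 -5 11 → min -5  ≥ -5 ✓
0 -5 11 4 → min -5  ≥ -5 ✓
-5 11 4 6 → min -5  ≥ -5 ✓
11 4 6 -6 → min -6
4 6 -6 -1 → min -6
6 -6 -1 11 → min -6
-6 -1 11 6 → min -6
-1 11 6 -6 → min -6
9 windows satisfy the condition.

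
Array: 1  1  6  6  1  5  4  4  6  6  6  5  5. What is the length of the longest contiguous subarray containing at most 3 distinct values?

add 1: window [1] (1 distinct), len 1
add 1: window [1, 1] (1 distinct), len 2
add 6: window [1, 1, 6] (2 distinct), len 3
add 6: window [1, 1, 6, 6] (2 distinct), len 4
add 1: window [1, 1, 6, 6, 1] (2 distinct), len 5
add 5: window [1, 1, 6, 6, 1, 5] (3 distinct), len 6
add 4: window [1, 5, 4] (3 distinct), len 3
add 4: window [1, 5, 4, 4] (3 distinct), len 4
add 6: window [5, 4, 4, 6] (3 distinct), len 4
add 6: window [5, 4, 4, 6, 6] (3 distinct), len 5
add 6: window [5, 4, 4, 6, 6, 6] (3 distinct), len 6
add 5: window [5, 4, 4, 6, 6, 6, 5] (3 distinct), len 7
add 5: window [5, 4, 4, 6, 6, 6, 5, 5] (3 distinct), len 8
Longest length with ≤3 distinct: 8.

8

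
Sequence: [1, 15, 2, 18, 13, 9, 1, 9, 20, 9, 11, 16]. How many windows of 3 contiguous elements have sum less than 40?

1 15 2 → sum 18  < 40 ✓
15 2 18 → sum 35  < 40 ✓
2 18 13 → sum 33  < 40 ✓
18 13 9 → sum 40
13 9 1 → sum 23  < 40 ✓
9 1 9 → sum 19  < 40 ✓
1 9 20 → sum 30  < 40 ✓
9 20 9 → sum 38  < 40 ✓
20 9 11 → sum 40
9 11 16 → sum 36  < 40 ✓
8 windows satisfy the condition.

8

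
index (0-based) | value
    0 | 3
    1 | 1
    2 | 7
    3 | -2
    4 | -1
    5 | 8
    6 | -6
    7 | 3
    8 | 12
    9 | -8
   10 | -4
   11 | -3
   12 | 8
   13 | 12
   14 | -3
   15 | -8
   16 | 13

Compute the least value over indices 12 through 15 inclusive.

-8

Elements at indices 12..15: 8, 12, -3, -8
min(8, 12, -3, -8) = -8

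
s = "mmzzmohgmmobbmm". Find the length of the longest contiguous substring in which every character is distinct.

5

[m] len 1
[m] len 1
[m, z] len 2
[z] len 1
[z, m] len 2
[z, m, o] len 3
[z, m, o, h] len 4
[z, m, o, h, g] len 5
[o, h, g, m] len 4
[m] len 1
[m, o] len 2
[m, o, b] len 3
[b] len 1
[b, m] len 2
[m] len 1
Longest all-distinct length: 5.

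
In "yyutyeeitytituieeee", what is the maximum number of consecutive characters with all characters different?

4

add y: [y] len 1
add y (repeat y, move left end past it): [y] len 1
add u: [y, u] len 2
add t: [y, u, t] len 3
add y (repeat y, move left end past it): [u, t, y] len 3
add e: [u, t, y, e] len 4
add e (repeat e, move left end past it): [e] len 1
add i: [e, i] len 2
add t: [e, i, t] len 3
add y: [e, i, t, y] len 4
add t (repeat t, move left end past it): [y, t] len 2
add i: [y, t, i] len 3
add t (repeat t, move left end past it): [i, t] len 2
add u: [i, t, u] len 3
add i (repeat i, move left end past it): [t, u, i] len 3
add e: [t, u, i, e] len 4
add e (repeat e, move left end past it): [e] len 1
add e (repeat e, move left end past it): [e] len 1
add e (repeat e, move left end past it): [e] len 1
Longest all-distinct length: 4.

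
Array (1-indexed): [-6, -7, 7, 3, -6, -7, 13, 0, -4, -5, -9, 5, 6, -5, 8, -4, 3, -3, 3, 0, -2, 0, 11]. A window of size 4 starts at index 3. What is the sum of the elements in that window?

-3

Elements at indices 3..6: 7, 3, -6, -7
sum(7, 3, -6, -7) = -3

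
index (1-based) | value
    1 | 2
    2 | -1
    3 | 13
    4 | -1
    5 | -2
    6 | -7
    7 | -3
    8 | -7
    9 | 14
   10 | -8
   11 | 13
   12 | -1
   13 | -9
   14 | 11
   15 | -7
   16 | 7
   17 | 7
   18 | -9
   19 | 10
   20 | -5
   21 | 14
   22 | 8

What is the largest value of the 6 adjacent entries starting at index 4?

14

Elements at indices 4..9: -1, -2, -7, -3, -7, 14
max(-1, -2, -7, -3, -7, 14) = 14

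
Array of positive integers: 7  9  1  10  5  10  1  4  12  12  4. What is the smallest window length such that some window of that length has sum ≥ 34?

add 7: running sum 7 < 34
add 9: running sum 16 < 34
add 1: running sum 17 < 34
add 10: running sum 27 < 34
add 5: running sum 32 < 34
end 5: [9, 1, 10, 5, 10] sum 35, len 5
end 6: [9, 1, 10, 5, 10, 1] sum 36, len 6
end 7: [9, 1, 10, 5, 10, 1, 4] sum 40, len 7
end 8: [10, 5, 10, 1, 4, 12] sum 42, len 6
end 9: [10, 1, 4, 12, 12] sum 39, len 5
end 10: [10, 1, 4, 12, 12, 4] sum 43, len 6
Shortest qualifying length: 5.

5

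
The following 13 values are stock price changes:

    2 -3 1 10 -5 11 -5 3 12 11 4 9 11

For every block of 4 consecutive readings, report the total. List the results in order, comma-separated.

Sliding a size-4 window across the 13 values:
[2, -3, 1, 10] → sum 10
[-3, 1, 10, -5] → sum 3
[1, 10, -5, 11] → sum 17
[10, -5, 11, -5] → sum 11
[-5, 11, -5, 3] → sum 4
[11, -5, 3, 12] → sum 21
[-5, 3, 12, 11] → sum 21
[3, 12, 11, 4] → sum 30
[12, 11, 4, 9] → sum 36
[11, 4, 9, 11] → sum 35

10, 3, 17, 11, 4, 21, 21, 30, 36, 35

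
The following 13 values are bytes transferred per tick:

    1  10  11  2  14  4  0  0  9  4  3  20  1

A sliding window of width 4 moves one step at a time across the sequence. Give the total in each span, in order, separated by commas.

24, 37, 31, 20, 18, 13, 13, 16, 36, 28

1 10 11 2 → sum 24
10 11 2 14 → sum 37
11 2 14 4 → sum 31
2 14 4 0 → sum 20
14 4 0 0 → sum 18
4 0 0 9 → sum 13
0 0 9 4 → sum 13
0 9 4 3 → sum 16
9 4 3 20 → sum 36
4 3 20 1 → sum 28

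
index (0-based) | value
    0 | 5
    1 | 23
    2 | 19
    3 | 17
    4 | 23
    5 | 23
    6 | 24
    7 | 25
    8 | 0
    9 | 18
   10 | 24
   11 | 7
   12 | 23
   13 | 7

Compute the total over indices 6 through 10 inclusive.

91

Elements at indices 6..10: 24, 25, 0, 18, 24
sum(24, 25, 0, 18, 24) = 91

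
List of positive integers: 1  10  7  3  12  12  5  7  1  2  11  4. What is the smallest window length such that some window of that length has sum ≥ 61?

add 1: running sum 1 < 61
add 10: running sum 11 < 61
add 7: running sum 18 < 61
add 3: running sum 21 < 61
add 12: running sum 33 < 61
add 12: running sum 45 < 61
add 5: running sum 50 < 61
add 7: running sum 57 < 61
add 1: running sum 58 < 61
add 2: running sum 60 < 61
end 10: [10, 7, 3, 12, 12, 5, 7, 1, 2, 11] sum 70, len 10
end 11: [7, 3, 12, 12, 5, 7, 1, 2, 11, 4] sum 64, len 10
Shortest qualifying length: 10.

10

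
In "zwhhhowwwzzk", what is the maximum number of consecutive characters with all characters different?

3

[z] len 1
[z, w] len 2
[z, w, h] len 3
[h] len 1
[h] len 1
[h, o] len 2
[h, o, w] len 3
[w] len 1
[w] len 1
[w, z] len 2
[z] len 1
[z, k] len 2
Longest all-distinct length: 3.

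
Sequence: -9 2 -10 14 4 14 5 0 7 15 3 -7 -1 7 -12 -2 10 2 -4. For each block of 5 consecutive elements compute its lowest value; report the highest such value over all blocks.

0

(-9, 2, -10, 14, 4) → min -10
(2, -10, 14, 4, 14) → min -10
(-10, 14, 4, 14, 5) → min -10
(14, 4, 14, 5, 0) → min 0
(4, 14, 5, 0, 7) → min 0
(14, 5, 0, 7, 15) → min 0
(5, 0, 7, 15, 3) → min 0
(0, 7, 15, 3, -7) → min -7
(7, 15, 3, -7, -1) → min -7
(15, 3, -7, -1, 7) → min -7
(3, -7, -1, 7, -12) → min -12
(-7, -1, 7, -12, -2) → min -12
(-1, 7, -12, -2, 10) → min -12
(7, -12, -2, 10, 2) → min -12
(-12, -2, 10, 2, -4) → min -12
Highest of these is 0.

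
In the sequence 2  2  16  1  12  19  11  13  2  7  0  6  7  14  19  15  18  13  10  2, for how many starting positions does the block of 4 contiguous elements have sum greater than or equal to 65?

2

(2, 2, 16, 1) → sum 21
(2, 16, 1, 12) → sum 31
(16, 1, 12, 19) → sum 48
(1, 12, 19, 11) → sum 43
(12, 19, 11, 13) → sum 55
(19, 11, 13, 2) → sum 45
(11, 13, 2, 7) → sum 33
(13, 2, 7, 0) → sum 22
(2, 7, 0, 6) → sum 15
(7, 0, 6, 7) → sum 20
(0, 6, 7, 14) → sum 27
(6, 7, 14, 19) → sum 46
(7, 14, 19, 15) → sum 55
(14, 19, 15, 18) → sum 66  ≥ 65 ✓
(19, 15, 18, 13) → sum 65  ≥ 65 ✓
(15, 18, 13, 10) → sum 56
(18, 13, 10, 2) → sum 43
2 windows satisfy the condition.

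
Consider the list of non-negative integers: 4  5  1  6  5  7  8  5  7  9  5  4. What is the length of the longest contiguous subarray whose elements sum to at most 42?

8

Extend to the right; shrink from the left whenever the sum exceeds 42:
→ 4: sum 4, len 1
→ 5: sum 9, len 2
→ 1: sum 10, len 3
→ 6: sum 16, len 4
→ 5: sum 21, len 5
→ 7: sum 28, len 6
→ 8: sum 36, len 7
→ 5: sum 41, len 8
→ 7 (dropped 4, 5): sum 39, len 7
→ 9 (dropped 1, 6): sum 41, len 6
→ 5 (dropped 5): sum 41, len 6
→ 4 (dropped 7): sum 38, len 6
Longest length seen: 8.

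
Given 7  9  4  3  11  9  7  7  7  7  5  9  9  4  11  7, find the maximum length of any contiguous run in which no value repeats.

[7] len 1
[7, 9] len 2
[7, 9, 4] len 3
[7, 9, 4, 3] len 4
[7, 9, 4, 3, 11] len 5
[4, 3, 11, 9] len 4
[4, 3, 11, 9, 7] len 5
[7] len 1
[7] len 1
[7] len 1
[7, 5] len 2
[7, 5, 9] len 3
[9] len 1
[9, 4] len 2
[9, 4, 11] len 3
[9, 4, 11, 7] len 4
Longest all-distinct length: 5.

5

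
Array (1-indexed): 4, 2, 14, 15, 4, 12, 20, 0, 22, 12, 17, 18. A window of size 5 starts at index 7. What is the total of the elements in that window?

Elements at indices 7..11: 20, 0, 22, 12, 17
sum(20, 0, 22, 12, 17) = 71

71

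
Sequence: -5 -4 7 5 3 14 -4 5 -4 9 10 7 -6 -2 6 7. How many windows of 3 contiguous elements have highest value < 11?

-5 -4 7 → max 7  < 11 ✓
-4 7 5 → max 7  < 11 ✓
7 5 3 → max 7  < 11 ✓
5 3 14 → max 14
3 14 -4 → max 14
14 -4 5 → max 14
-4 5 -4 → max 5  < 11 ✓
5 -4 9 → max 9  < 11 ✓
-4 9 10 → max 10  < 11 ✓
9 10 7 → max 10  < 11 ✓
10 7 -6 → max 10  < 11 ✓
7 -6 -2 → max 7  < 11 ✓
-6 -2 6 → max 6  < 11 ✓
-2 6 7 → max 7  < 11 ✓
11 windows satisfy the condition.

11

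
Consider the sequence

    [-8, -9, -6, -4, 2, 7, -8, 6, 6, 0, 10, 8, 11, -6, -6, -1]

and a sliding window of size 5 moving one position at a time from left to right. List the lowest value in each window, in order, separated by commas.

[-8, -9, -6, -4, 2] → min -9
[-9, -6, -4, 2, 7] → min -9
[-6, -4, 2, 7, -8] → min -8
[-4, 2, 7, -8, 6] → min -8
[2, 7, -8, 6, 6] → min -8
[7, -8, 6, 6, 0] → min -8
[-8, 6, 6, 0, 10] → min -8
[6, 6, 0, 10, 8] → min 0
[6, 0, 10, 8, 11] → min 0
[0, 10, 8, 11, -6] → min -6
[10, 8, 11, -6, -6] → min -6
[8, 11, -6, -6, -1] → min -6

-9, -9, -8, -8, -8, -8, -8, 0, 0, -6, -6, -6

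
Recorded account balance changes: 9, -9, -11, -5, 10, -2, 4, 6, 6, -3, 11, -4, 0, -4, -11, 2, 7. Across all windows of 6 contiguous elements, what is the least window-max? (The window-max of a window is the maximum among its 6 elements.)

7

9 -9 -11 -5 10 -2 → max 10
-9 -11 -5 10 -2 4 → max 10
-11 -5 10 -2 4 6 → max 10
-5 10 -2 4 6 6 → max 10
10 -2 4 6 6 -3 → max 10
-2 4 6 6 -3 11 → max 11
4 6 6 -3 11 -4 → max 11
6 6 -3 11 -4 0 → max 11
6 -3 11 -4 0 -4 → max 11
-3 11 -4 0 -4 -11 → max 11
11 -4 0 -4 -11 2 → max 11
-4 0 -4 -11 2 7 → max 7
Least of these is 7.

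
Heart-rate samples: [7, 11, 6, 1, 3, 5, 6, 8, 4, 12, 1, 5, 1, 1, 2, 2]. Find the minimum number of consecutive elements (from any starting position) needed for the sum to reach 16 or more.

2

add 7: running sum 7 < 16
add 11: shortest ending here [7, 11] sum 18, len 2
add 6: shortest ending here [11, 6] sum 17, len 2
add 1: shortest ending here [11, 6, 1] sum 18, len 3
add 3: shortest ending here [11, 6, 1, 3] sum 21, len 4
add 5: shortest ending here [11, 6, 1, 3, 5] sum 26, len 5
add 6: shortest ending here [6, 1, 3, 5, 6] sum 21, len 5
add 8: shortest ending here [5, 6, 8] sum 19, len 3
add 4: shortest ending here [6, 8, 4] sum 18, len 3
add 12: shortest ending here [4, 12] sum 16, len 2
add 1: shortest ending here [4, 12, 1] sum 17, len 3
add 5: shortest ending here [12, 1, 5] sum 18, len 3
add 1: shortest ending here [12, 1, 5, 1] sum 19, len 4
add 1: shortest ending here [12, 1, 5, 1, 1] sum 20, len 5
add 2: shortest ending here [12, 1, 5, 1, 1, 2] sum 22, len 6
add 2: shortest ending here [12, 1, 5, 1, 1, 2, 2] sum 24, len 7
Shortest qualifying length: 2.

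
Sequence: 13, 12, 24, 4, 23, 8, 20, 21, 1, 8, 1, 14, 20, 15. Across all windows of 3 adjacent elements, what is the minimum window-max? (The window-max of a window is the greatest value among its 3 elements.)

Window maxs for each of the 12 positions:
(13, 12, 24) → max 24
(12, 24, 4) → max 24
(24, 4, 23) → max 24
(4, 23, 8) → max 23
(23, 8, 20) → max 23
(8, 20, 21) → max 21
(20, 21, 1) → max 21
(21, 1, 8) → max 21
(1, 8, 1) → max 8
(8, 1, 14) → max 14
(1, 14, 20) → max 20
(14, 20, 15) → max 20
Minimum of these is 8.

8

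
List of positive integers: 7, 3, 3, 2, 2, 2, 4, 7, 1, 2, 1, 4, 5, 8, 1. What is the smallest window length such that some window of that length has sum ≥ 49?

14

add 7: running sum 7 < 49
add 3: running sum 10 < 49
add 3: running sum 13 < 49
add 2: running sum 15 < 49
add 2: running sum 17 < 49
add 2: running sum 19 < 49
add 4: running sum 23 < 49
add 7: running sum 30 < 49
add 1: running sum 31 < 49
add 2: running sum 33 < 49
add 1: running sum 34 < 49
add 4: running sum 38 < 49
add 5: running sum 43 < 49
add 8: shortest ending here [7, 3, 3, 2, 2, 2, 4, 7, 1, 2, 1, 4, 5, 8] sum 51, len 14
add 1: shortest ending here [7, 3, 3, 2, 2, 2, 4, 7, 1, 2, 1, 4, 5, 8, 1] sum 52, len 15
Shortest qualifying length: 14.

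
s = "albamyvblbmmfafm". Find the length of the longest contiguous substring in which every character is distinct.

6

add a: [a] len 1
add l: [a, l] len 2
add b: [a, l, b] len 3
add a (repeat a, move left end past it): [l, b, a] len 3
add m: [l, b, a, m] len 4
add y: [l, b, a, m, y] len 5
add v: [l, b, a, m, y, v] len 6
add b (repeat b, move left end past it): [a, m, y, v, b] len 5
add l: [a, m, y, v, b, l] len 6
add b (repeat b, move left end past it): [l, b] len 2
add m: [l, b, m] len 3
add m (repeat m, move left end past it): [m] len 1
add f: [m, f] len 2
add a: [m, f, a] len 3
add f (repeat f, move left end past it): [a, f] len 2
add m: [a, f, m] len 3
Longest all-distinct length: 6.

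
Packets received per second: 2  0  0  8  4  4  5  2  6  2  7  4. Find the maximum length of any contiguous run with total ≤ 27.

→ 2: sum 2, len 1
→ 0: sum 2, len 2
→ 0: sum 2, len 3
→ 8: sum 10, len 4
→ 4: sum 14, len 5
→ 4: sum 18, len 6
→ 5: sum 23, len 7
→ 2: sum 25, len 8
→ 6 (dropped 2, 0, 0, 8): sum 21, len 5
→ 2: sum 23, len 6
→ 7 (dropped 4): sum 26, len 6
→ 4 (dropped 4): sum 26, len 6
Longest length seen: 8.

8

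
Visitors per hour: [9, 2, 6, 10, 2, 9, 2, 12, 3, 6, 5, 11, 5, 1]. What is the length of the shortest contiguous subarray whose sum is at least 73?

add 9: running sum 9 < 73
add 2: running sum 11 < 73
add 6: running sum 17 < 73
add 10: running sum 27 < 73
add 2: running sum 29 < 73
add 9: running sum 38 < 73
add 2: running sum 40 < 73
add 12: running sum 52 < 73
add 3: running sum 55 < 73
add 6: running sum 61 < 73
add 5: running sum 66 < 73
add 11: shortest ending here [9, 2, 6, 10, 2, 9, 2, 12, 3, 6, 5, 11] sum 77, len 12
add 5: shortest ending here [2, 6, 10, 2, 9, 2, 12, 3, 6, 5, 11, 5] sum 73, len 12
add 1: shortest ending here [2, 6, 10, 2, 9, 2, 12, 3, 6, 5, 11, 5, 1] sum 74, len 13
Shortest qualifying length: 12.

12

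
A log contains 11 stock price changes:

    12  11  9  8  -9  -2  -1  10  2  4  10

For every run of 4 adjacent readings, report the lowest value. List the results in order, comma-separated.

(12, 11, 9, 8) → min 8
(11, 9, 8, -9) → min -9
(9, 8, -9, -2) → min -9
(8, -9, -2, -1) → min -9
(-9, -2, -1, 10) → min -9
(-2, -1, 10, 2) → min -2
(-1, 10, 2, 4) → min -1
(10, 2, 4, 10) → min 2

8, -9, -9, -9, -9, -2, -1, 2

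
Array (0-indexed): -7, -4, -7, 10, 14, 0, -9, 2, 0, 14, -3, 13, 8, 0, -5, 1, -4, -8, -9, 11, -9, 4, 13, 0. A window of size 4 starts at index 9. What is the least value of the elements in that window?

Elements at indices 9..12: 14, -3, 13, 8
min(14, -3, 13, 8) = -3

-3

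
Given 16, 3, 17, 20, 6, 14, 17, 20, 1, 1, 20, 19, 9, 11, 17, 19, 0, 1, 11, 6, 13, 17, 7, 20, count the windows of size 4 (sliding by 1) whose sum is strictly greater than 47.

(16, 3, 17, 20) → sum 56  > 47 ✓
(3, 17, 20, 6) → sum 46
(17, 20, 6, 14) → sum 57  > 47 ✓
(20, 6, 14, 17) → sum 57  > 47 ✓
(6, 14, 17, 20) → sum 57  > 47 ✓
(14, 17, 20, 1) → sum 52  > 47 ✓
(17, 20, 1, 1) → sum 39
(20, 1, 1, 20) → sum 42
(1, 1, 20, 19) → sum 41
(1, 20, 19, 9) → sum 49  > 47 ✓
(20, 19, 9, 11) → sum 59  > 47 ✓
(19, 9, 11, 17) → sum 56  > 47 ✓
(9, 11, 17, 19) → sum 56  > 47 ✓
(11, 17, 19, 0) → sum 47
(17, 19, 0, 1) → sum 37
(19, 0, 1, 11) → sum 31
(0, 1, 11, 6) → sum 18
(1, 11, 6, 13) → sum 31
(11, 6, 13, 17) → sum 47
(6, 13, 17, 7) → sum 43
(13, 17, 7, 20) → sum 57  > 47 ✓
10 windows satisfy the condition.

10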